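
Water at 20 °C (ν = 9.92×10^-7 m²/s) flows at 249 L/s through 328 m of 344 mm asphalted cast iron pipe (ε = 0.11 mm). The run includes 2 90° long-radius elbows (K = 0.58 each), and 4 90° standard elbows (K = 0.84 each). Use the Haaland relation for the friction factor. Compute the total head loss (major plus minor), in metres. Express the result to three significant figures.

H_L ≈ 7.17 m

V = 4Q/(πD²) = 2.679 m/s; V²/2g = 0.3658 m
Re = 9.29×10^5, ε/D = 3.20×10^-4 → f = 0.01582 (Haaland)
Major: h_f = f(L/D)·V²/2g = 0.01582·953.5·0.3658 = 5.519 m
Minor: ΣK = 4.52; h_m = ΣK·V²/2g = 1.654 m
Total H_L = 5.519 + 1.654 = 7.172 m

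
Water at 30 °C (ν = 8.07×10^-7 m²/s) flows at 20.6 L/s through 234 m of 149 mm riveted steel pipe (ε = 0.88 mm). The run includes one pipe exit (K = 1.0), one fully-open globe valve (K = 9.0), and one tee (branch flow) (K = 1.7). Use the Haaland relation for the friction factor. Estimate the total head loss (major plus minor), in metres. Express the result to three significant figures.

V = 4Q/(πD²) = 1.181 m/s; V²/2g = 0.07114 m
Re = 2.18×10^5, ε/D = 0.00591 → f = 0.03238 (Haaland)
Major: h_f = f(L/D)·V²/2g = 0.03238·1570·0.07114 = 3.617 m
Minor: ΣK = 11.7; h_m = ΣK·V²/2g = 0.8323 m
Total H_L = 3.617 + 0.8323 = 4.450 m

H_L ≈ 4.45 m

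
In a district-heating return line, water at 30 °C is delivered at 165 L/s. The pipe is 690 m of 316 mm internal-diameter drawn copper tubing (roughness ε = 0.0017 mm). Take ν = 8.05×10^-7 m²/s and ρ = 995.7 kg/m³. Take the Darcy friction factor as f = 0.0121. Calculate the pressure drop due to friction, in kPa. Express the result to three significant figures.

Δp ≈ 58.2 kPa

V = 4Q/(πD²) = 4·0.165/(π·0.316²) = 2.104 m/s
h_f = f(L/D)V²/(2g) = 0.01210·(690/0.316)·2.104²/(2·9.81) = 5.961 m
Δp = ρg·h_f = 995.7·9.81·5.961 = 58.22 kPa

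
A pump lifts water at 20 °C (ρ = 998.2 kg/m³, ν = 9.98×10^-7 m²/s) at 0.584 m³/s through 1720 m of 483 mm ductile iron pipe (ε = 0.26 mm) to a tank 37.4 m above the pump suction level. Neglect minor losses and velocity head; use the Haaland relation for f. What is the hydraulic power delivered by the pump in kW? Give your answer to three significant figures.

P_hyd ≈ 396 kW

V = 4Q/(πD²) = 3.187 m/s; Re = 1.54×10^6; ε/D = 5.38×10^-4; f = 0.01729
h_f = f(L/D)V²/2g = 31.88 m
Total head H = z + h_f = 37.4 + 31.88 = 69.28 m
P_hyd = ρgQH = 998.2·9.81·0.584·69.28 = 396.2 kW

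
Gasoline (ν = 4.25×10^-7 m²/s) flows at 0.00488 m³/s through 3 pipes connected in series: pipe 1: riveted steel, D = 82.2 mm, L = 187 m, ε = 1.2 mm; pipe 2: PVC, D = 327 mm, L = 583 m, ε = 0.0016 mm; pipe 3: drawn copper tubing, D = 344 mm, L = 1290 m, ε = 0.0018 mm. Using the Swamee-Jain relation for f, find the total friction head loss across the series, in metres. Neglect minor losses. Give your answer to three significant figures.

Pipe 1: V = 0.9196 m/s, Re = 1.78×10^5, ε/D = 0.0146, f = 0.04369, h_1 = f(L/D)V²/2g = 4.284 m
Pipe 2: V = 0.05811 m/s, Re = 4.47×10^4, ε/D = 4.89×10^-6, f = 0.02131, h_2 = f(L/D)V²/2g = 0.006539 m
Pipe 3: V = 0.05251 m/s, Re = 4.25×10^4, ε/D = 5.23×10^-6, f = 0.02156, h_3 = f(L/D)V²/2g = 0.01136 m
Series → Q common, losses add: H = Σh = 4.301 m

H ≈ 4.30 m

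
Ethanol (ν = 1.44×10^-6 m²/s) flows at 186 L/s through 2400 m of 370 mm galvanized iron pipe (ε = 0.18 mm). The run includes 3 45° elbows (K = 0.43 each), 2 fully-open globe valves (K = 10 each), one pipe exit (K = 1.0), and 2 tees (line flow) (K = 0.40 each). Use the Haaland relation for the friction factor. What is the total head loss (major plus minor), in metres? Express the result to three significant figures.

V = 4Q/(πD²) = 1.730 m/s; V²/2g = 0.1525 m
Re = 4.44×10^5, ε/D = 4.86×10^-4 → f = 0.01759 (Haaland)
Major: h_f = f(L/D)·V²/2g = 0.01759·6486·0.1525 = 17.40 m
Minor: ΣK = 23.1; h_m = ΣK·V²/2g = 3.522 m
Total H_L = 17.40 + 3.522 = 20.92 m

H_L ≈ 20.9 m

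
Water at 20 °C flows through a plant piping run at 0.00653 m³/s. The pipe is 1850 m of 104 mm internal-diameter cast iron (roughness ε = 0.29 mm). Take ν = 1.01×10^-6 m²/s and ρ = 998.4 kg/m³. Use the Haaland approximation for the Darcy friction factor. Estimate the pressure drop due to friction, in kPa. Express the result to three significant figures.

V = 4Q/(πD²) = 4·0.00653/(π·0.104²) = 0.7687 m/s
Re = VD/ν = 0.7687·0.104/1.01×10^-6 = 7.92×10^4 → turbulent
ε/D = 0.29/104 = 0.00279
Haaland: f = 0.02721
h_f = f(L/D)V²/(2g) = 0.02721·(1850/0.104)·0.7687²/(2·9.81) = 14.58 m
Δp = ρg·h_f = 998.4·9.81·14.58 = 142.8 kPa

Δp ≈ 143 kPa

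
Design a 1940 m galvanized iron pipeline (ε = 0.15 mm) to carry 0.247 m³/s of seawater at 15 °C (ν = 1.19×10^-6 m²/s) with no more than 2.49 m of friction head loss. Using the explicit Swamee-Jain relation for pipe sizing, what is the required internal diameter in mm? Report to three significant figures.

Swamee-Jain (Type III): D = 0.66·[ε^1.25·(LQ²/(gh_f))^4.75 + ν·Q^9.4·(L/(gh_f))^5.2]^0.04
LQ²/(gh_f) = 4.845; L/(gh_f) = 79.42
Term 1 = ε^1.25·(…)^4.75 = 0.0299; Term 2 = ν·Q^9.4·(…)^5.2 = 0.0176
D = 0.66·(0.0299 + 0.0176)^0.04 = 0.5843 m = 584 mm
Check: V = 0.921 m/s, Re = 4.52×10^5, f = 0.01614, h_f = 2.32 m ≈ 2.49 m ✓

D ≈ 584 mm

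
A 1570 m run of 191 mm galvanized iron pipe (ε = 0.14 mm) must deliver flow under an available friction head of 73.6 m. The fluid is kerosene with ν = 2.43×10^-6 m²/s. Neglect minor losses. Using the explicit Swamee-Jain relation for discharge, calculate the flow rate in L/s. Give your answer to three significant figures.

Q ≈ 85.6 L/s

Swamee-Jain (Type II): Q = -0.965·√(gD⁵h_f/L)·ln[ε/(3.7D) + √(3.17ν²L/(gD³h_f))]
√(gD⁵h_f/L) = √(9.81·0.191⁵·73.6/1570) = 0.01081
ε/(3.7D) = 1.98×10^-4; √(3.17ν²L/(gD³h_f)) = 7.64×10^-5
Q = -0.965·0.01081·ln(2.745×10^-4) = 0.08556 m³/s
Check: V = 2.99 m/s, Re = 2.35×10^5, f = 0.01985, h_f = 74.1 m ≈ 73.6 m ✓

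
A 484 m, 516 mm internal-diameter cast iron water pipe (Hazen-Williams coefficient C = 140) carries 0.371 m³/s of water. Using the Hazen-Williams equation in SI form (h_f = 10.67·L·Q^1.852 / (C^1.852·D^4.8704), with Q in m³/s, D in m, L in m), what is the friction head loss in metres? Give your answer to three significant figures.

h_f = 10.67·484·0.371^1.852 / (140^1.852·0.516^4.8704) = 2.190 m

h_f ≈ 2.19 m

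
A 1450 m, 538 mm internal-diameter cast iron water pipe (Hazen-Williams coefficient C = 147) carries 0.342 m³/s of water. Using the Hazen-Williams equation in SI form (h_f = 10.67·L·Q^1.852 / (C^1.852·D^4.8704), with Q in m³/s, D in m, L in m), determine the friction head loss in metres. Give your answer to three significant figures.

h_f = 10.67·1450·0.342^1.852 / (147^1.852·0.538^4.8704) = 4.206 m

h_f ≈ 4.21 m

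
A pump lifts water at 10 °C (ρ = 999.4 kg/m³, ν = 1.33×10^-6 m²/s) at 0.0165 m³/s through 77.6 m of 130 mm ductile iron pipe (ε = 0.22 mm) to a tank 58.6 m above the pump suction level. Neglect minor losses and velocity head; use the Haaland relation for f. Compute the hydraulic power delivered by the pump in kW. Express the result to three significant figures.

P_hyd ≈ 9.66 kW

V = 4Q/(πD²) = 1.243 m/s; Re = 1.22×10^5; ε/D = 0.00169; f = 0.02386
h_f = f(L/D)V²/2g = 1.122 m
Total head H = z + h_f = 58.6 + 1.122 = 59.72 m
P_hyd = ρgQH = 999.4·9.81·0.0165·59.72 = 9.661 kW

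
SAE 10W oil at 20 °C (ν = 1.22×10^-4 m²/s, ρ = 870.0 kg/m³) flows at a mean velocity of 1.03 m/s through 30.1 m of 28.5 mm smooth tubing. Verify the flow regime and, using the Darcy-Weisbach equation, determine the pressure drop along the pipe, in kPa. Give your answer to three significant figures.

Δp ≈ 130 kPa

Re = VD/ν = 1.03·0.02850/1.22×10^-4 = 241 → laminar (Re < 2300)
f = 64/Re = 0.2660
h_f = f(L/D)V²/(2g) = 0.2660·(30.1/0.02850)·1.03²/(2·9.81) = 15.19 m
Δp = ρg·h_f = 870.0·9.81·15.19 = 129.6 kPa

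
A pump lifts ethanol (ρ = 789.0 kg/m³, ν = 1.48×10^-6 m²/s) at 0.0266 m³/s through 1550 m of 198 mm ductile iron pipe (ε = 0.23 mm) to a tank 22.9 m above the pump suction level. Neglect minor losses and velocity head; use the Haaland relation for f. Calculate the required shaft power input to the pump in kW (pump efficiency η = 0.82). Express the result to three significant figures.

V = 4Q/(πD²) = 0.8639 m/s; Re = 1.16×10^5; ε/D = 0.00116; f = 0.02226
h_f = f(L/D)V²/2g = 6.629 m
Total head H = z + h_f = 22.9 + 6.629 = 29.53 m
P_hyd = ρgQH = 789.0·9.81·0.0266·29.53 = 6.080 kW
P_shaft = P_hyd/η = 6.080/0.82 = 7.414 kW

P_shaft ≈ 7.41 kW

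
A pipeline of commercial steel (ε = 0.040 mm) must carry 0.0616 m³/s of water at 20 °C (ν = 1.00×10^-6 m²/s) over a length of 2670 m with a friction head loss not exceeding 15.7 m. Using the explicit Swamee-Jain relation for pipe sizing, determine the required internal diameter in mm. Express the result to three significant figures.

Swamee-Jain (Type III): D = 0.66·[ε^1.25·(LQ²/(gh_f))^4.75 + ν·Q^9.4·(L/(gh_f))^5.2]^0.04
LQ²/(gh_f) = 0.06578; L/(gh_f) = 17.34
Term 1 = ε^1.25·(…)^4.75 = 7.74×10^-12; Term 2 = ν·Q^9.4·(…)^5.2 = 1.16×10^-11
D = 0.66·(7.74×10^-12 + 1.16×10^-11)^0.04 = 0.2460 m = 246 mm
Check: V = 1.30 m/s, Re = 3.19×10^5, f = 0.01589, h_f = 14.7 m ≈ 15.7 m ✓

D ≈ 246 mm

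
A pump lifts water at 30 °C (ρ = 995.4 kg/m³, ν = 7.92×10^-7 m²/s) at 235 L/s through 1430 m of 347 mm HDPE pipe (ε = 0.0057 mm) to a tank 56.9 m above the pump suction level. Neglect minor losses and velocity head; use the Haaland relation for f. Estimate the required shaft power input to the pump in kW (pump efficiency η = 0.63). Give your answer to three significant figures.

V = 4Q/(πD²) = 2.485 m/s; Re = 1.09×10^6; ε/D = 1.64×10^-5; f = 0.01175
h_f = f(L/D)V²/2g = 15.24 m
Total head H = z + h_f = 56.9 + 15.24 = 72.14 m
P_hyd = ρgQH = 995.4·9.81·0.235·72.14 = 165.5 kW
P_shaft = P_hyd/η = 165.5/0.63 = 262.7 kW

P_shaft ≈ 263 kW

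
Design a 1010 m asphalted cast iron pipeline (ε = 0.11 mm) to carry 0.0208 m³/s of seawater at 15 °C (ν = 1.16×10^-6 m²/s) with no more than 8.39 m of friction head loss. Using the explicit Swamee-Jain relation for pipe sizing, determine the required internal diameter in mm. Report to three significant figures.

D ≈ 157 mm

Swamee-Jain (Type III): D = 0.66·[ε^1.25·(LQ²/(gh_f))^4.75 + ν·Q^9.4·(L/(gh_f))^5.2]^0.04
LQ²/(gh_f) = 0.005309; L/(gh_f) = 12.27
Term 1 = ε^1.25·(…)^4.75 = 1.76×10^-16; Term 2 = ν·Q^9.4·(…)^5.2 = 8.25×10^-17
D = 0.66·(1.76×10^-16 + 8.25×10^-17)^0.04 = 0.1571 m = 157 mm
Check: V = 1.07 m/s, Re = 1.45×10^5, f = 0.02045, h_f = 7.73 m ≈ 8.39 m ✓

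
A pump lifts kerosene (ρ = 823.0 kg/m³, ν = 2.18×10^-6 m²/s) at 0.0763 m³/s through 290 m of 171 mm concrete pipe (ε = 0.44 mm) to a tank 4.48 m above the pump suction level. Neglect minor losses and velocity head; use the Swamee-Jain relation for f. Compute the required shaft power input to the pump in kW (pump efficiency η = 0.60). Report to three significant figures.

V = 4Q/(πD²) = 3.322 m/s; Re = 2.61×10^5; ε/D = 0.00257; f = 0.02581
h_f = f(L/D)V²/2g = 24.62 m
Total head H = z + h_f = 4.48 + 24.62 = 29.10 m
P_hyd = ρgQH = 823.0·9.81·0.0763·29.10 = 17.93 kW
P_shaft = P_hyd/η = 17.93/0.60 = 29.88 kW

P_shaft ≈ 29.9 kW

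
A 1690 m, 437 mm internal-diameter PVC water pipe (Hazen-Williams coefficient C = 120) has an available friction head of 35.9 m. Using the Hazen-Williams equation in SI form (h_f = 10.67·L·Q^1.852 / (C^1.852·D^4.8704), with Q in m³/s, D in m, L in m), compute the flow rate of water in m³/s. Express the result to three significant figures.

Q ≈ 0.473 m³/s

Rearranging: Q = [h_f·C^1.852·D^4.8704 / (10.67·L)]^(1/1.852)
Q = [35.9·120^1.852·0.437^4.8704 / (10.67·1690)]^0.540 = 0.4735 m³/s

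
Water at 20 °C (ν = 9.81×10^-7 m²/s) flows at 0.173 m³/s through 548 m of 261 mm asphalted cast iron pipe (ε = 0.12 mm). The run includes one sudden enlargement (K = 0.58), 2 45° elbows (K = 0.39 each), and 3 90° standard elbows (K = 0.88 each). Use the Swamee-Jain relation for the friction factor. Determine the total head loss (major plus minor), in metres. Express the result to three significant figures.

H_L ≈ 21.3 m

V = 4Q/(πD²) = 3.234 m/s; V²/2g = 0.5329 m
Re = 8.60×10^5, ε/D = 4.60×10^-4 → f = 0.01711 (Swamee-Jain)
Major: h_f = f(L/D)·V²/2g = 0.01711·2100·0.5329 = 19.14 m
Minor: ΣK = 4.00; h_m = ΣK·V²/2g = 2.132 m
Total H_L = 19.14 + 2.132 = 21.27 m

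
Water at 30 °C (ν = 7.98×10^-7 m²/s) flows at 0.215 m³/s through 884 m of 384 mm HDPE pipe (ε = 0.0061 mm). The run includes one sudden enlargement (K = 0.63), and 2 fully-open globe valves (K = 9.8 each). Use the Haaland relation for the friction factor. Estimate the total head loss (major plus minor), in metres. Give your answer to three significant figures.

V = 4Q/(πD²) = 1.856 m/s; V²/2g = 0.1757 m
Re = 8.93×10^5, ε/D = 1.59×10^-5 → f = 0.01208 (Haaland)
Major: h_f = f(L/D)·V²/2g = 0.01208·2302·0.1757 = 4.886 m
Minor: ΣK = 20.2; h_m = ΣK·V²/2g = 3.554 m
Total H_L = 4.886 + 3.554 = 8.439 m

H_L ≈ 8.44 m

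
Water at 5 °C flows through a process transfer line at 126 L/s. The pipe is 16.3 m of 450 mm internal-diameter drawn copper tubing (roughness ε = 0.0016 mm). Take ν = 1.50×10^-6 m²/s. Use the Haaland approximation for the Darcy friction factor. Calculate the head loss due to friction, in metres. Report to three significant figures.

V = 4Q/(πD²) = 4·0.126/(π·0.450²) = 0.7922 m/s
Re = VD/ν = 0.7922·0.450/1.50×10^-6 = 2.38×10^5 → turbulent
ε/D = 0.0016/450 = 3.56×10^-6
Haaland: f = 0.01501
h_f = f(L/D)V²/(2g) = 0.01501·(16.3/0.450)·0.7922²/(2·9.81) = 0.01740 m

h_f ≈ 0.0174 m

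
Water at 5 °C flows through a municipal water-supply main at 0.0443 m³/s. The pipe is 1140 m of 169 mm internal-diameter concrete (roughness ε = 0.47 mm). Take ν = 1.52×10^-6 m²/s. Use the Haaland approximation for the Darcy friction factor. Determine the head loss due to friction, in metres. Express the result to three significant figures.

h_f ≈ 35.2 m

V = 4Q/(πD²) = 4·0.0443/(π·0.169²) = 1.975 m/s
Re = VD/ν = 1.975·0.169/1.52×10^-6 = 2.20×10^5 → turbulent
ε/D = 0.47/169 = 0.00278
Haaland: f = 0.02624
h_f = f(L/D)V²/(2g) = 0.02624·(1140/0.169)·1.975²/(2·9.81) = 35.19 m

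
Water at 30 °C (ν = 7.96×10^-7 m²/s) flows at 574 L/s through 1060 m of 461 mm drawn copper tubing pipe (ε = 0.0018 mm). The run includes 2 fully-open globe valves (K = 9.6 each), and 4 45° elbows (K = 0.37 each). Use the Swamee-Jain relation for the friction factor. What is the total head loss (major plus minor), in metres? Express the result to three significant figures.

H_L ≈ 27.0 m

V = 4Q/(πD²) = 3.439 m/s; V²/2g = 0.6028 m
Re = 1.99×10^6, ε/D = 3.90×10^-6 → f = 0.01052 (Swamee-Jain)
Major: h_f = f(L/D)·V²/2g = 0.01052·2299·0.6028 = 14.58 m
Minor: ΣK = 20.7; h_m = ΣK·V²/2g = 12.46 m
Total H_L = 14.58 + 12.46 = 27.05 m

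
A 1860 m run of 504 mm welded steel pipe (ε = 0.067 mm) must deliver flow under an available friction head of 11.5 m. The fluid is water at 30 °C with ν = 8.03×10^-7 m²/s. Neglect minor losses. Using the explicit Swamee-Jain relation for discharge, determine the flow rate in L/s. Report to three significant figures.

Swamee-Jain (Type II): Q = -0.965·√(gD⁵h_f/L)·ln[ε/(3.7D) + √(3.17ν²L/(gD³h_f))]
√(gD⁵h_f/L) = √(9.81·0.504⁵·11.5/1860) = 0.04441
ε/(3.7D) = 3.59×10^-5; √(3.17ν²L/(gD³h_f)) = 1.62×10^-5
Q = -0.965·0.04441·ln(5.215×10^-5) = 0.4226 m³/s
Check: V = 2.12 m/s, Re = 1.33×10^6, f = 0.01371, h_f = 11.6 m ≈ 11.5 m ✓

Q ≈ 423 L/s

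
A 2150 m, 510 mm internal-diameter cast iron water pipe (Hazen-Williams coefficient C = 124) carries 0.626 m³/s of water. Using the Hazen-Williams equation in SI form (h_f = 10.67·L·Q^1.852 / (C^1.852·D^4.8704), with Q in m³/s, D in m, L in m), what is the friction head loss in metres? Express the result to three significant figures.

h_f ≈ 34.0 m

h_f = 10.67·2150·0.626^1.852 / (124^1.852·0.510^4.8704) = 33.97 m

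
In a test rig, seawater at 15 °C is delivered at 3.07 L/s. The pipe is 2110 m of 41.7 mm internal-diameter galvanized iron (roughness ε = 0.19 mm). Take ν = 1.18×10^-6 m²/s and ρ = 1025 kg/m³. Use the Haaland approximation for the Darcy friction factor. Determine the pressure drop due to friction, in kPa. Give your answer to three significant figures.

V = 4Q/(πD²) = 4·0.00307/(π·0.0417²) = 2.248 m/s
Re = VD/ν = 2.248·0.0417/1.18×10^-6 = 7.94×10^4 → turbulent
ε/D = 0.19/41.7 = 0.00456
Haaland: f = 0.03072
h_f = f(L/D)V²/(2g) = 0.03072·(2110/0.0417)·2.248²/(2·9.81) = 400.3 m
Δp = ρg·h_f = 1025·9.81·400.3 = 4025 kPa

Δp ≈ 4020 kPa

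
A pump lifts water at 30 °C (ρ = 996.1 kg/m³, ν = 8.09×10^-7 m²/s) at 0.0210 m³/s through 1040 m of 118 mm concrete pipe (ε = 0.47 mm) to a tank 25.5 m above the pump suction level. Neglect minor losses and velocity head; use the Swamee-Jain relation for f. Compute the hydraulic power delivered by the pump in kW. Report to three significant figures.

P_hyd ≈ 15.1 kW

V = 4Q/(πD²) = 1.920 m/s; Re = 2.80×10^5; ε/D = 0.00398; f = 0.02892
h_f = f(L/D)V²/2g = 47.91 m
Total head H = z + h_f = 25.5 + 47.91 = 73.41 m
P_hyd = ρgQH = 996.1·9.81·0.0210·73.41 = 15.06 kW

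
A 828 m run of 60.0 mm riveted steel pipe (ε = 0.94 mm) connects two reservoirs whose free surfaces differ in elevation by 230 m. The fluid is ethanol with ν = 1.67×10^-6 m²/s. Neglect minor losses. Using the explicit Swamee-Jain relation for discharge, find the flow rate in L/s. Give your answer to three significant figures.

Swamee-Jain (Type II): Q = -0.965·√(gD⁵h_f/L)·ln[ε/(3.7D) + √(3.17ν²L/(gD³h_f))]
√(gD⁵h_f/L) = √(9.81·0.0600⁵·230/828) = 0.001456
ε/(3.7D) = 0.00423; √(3.17ν²L/(gD³h_f)) = 1.23×10^-4
Q = -0.965·0.001456·ln(0.004357) = 0.007636 m³/s
Check: V = 2.70 m/s, Re = 9.70×10^4, f = 0.04510, h_f = 231 m ≈ 230 m ✓

Q ≈ 7.64 L/s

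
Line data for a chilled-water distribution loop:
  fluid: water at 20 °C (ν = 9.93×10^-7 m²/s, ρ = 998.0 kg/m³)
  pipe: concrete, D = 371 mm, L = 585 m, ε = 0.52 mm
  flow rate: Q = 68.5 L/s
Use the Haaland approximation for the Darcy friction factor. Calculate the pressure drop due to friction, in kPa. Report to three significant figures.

V = 4Q/(πD²) = 4·0.0685/(π·0.371²) = 0.6337 m/s
Re = VD/ν = 0.6337·0.371/9.93×10^-7 = 2.37×10^5 → turbulent
ε/D = 0.52/371 = 0.00140
Haaland: f = 0.02224
h_f = f(L/D)V²/(2g) = 0.02224·(585/0.371)·0.6337²/(2·9.81) = 0.7178 m
Δp = ρg·h_f = 998.0·9.81·0.7178 = 7.028 kPa

Δp ≈ 7.03 kPa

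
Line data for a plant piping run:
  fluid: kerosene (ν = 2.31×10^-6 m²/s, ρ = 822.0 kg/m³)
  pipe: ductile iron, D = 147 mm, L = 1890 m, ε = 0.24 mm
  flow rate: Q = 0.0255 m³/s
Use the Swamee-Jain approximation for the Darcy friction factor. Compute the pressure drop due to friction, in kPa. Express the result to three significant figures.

Δp ≈ 291 kPa

V = 4Q/(πD²) = 4·0.0255/(π·0.147²) = 1.503 m/s
Re = VD/ν = 1.503·0.147/2.31×10^-6 = 9.56×10^4 → turbulent
ε/D = 0.24/147 = 0.00163
Swamee-Jain: f = 0.02441
h_f = f(L/D)V²/(2g) = 0.02441·(1890/0.147)·1.503²/(2·9.81) = 36.11 m
Δp = ρg·h_f = 822.0·9.81·36.11 = 291.2 kPa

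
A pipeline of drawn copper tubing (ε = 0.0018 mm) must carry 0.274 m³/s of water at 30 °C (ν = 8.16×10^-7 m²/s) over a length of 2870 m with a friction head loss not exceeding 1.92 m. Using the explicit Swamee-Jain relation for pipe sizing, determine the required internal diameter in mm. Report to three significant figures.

Swamee-Jain (Type III): D = 0.66·[ε^1.25·(LQ²/(gh_f))^4.75 + ν·Q^9.4·(L/(gh_f))^5.2]^0.04
LQ²/(gh_f) = 11.44; L/(gh_f) = 152.4
Term 1 = ε^1.25·(…)^4.75 = 0.00702; Term 2 = ν·Q^9.4·(…)^5.2 = 0.950
D = 0.66·(0.00702 + 0.950)^0.04 = 0.6588 m = 659 mm
Check: V = 0.804 m/s, Re = 6.49×10^5, f = 0.01255, h_f = 1.80 m ≈ 1.92 m ✓

D ≈ 659 mm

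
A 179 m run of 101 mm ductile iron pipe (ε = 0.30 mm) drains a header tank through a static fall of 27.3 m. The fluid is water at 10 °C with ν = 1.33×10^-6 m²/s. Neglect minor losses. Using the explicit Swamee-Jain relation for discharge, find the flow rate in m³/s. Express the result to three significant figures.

Q ≈ 0.0270 m³/s

Swamee-Jain (Type II): Q = -0.965·√(gD⁵h_f/L)·ln[ε/(3.7D) + √(3.17ν²L/(gD³h_f))]
√(gD⁵h_f/L) = √(9.81·0.101⁵·27.3/179) = 0.003965
ε/(3.7D) = 8.03×10^-4; √(3.17ν²L/(gD³h_f)) = 6.03×10^-5
Q = -0.965·0.003965·ln(8.631×10^-4) = 0.02700 m³/s
Check: V = 3.37 m/s, Re = 2.56×10^5, f = 0.02678, h_f = 27.5 m ≈ 27.3 m ✓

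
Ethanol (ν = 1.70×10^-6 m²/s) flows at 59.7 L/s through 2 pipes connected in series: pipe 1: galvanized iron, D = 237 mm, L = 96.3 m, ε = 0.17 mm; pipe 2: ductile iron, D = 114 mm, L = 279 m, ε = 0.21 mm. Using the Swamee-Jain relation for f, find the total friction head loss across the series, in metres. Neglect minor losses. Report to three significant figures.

Pipe 1: V = 1.353 m/s, Re = 1.89×10^5, ε/D = 7.17×10^-4, f = 0.02008, h_1 = f(L/D)V²/2g = 0.7617 m
Pipe 2: V = 5.849 m/s, Re = 3.92×10^5, ε/D = 0.00184, f = 0.02354, h_2 = f(L/D)V²/2g = 100.4 m
Series → Q common, losses add: H = Σh = 101.2 m

H ≈ 101 m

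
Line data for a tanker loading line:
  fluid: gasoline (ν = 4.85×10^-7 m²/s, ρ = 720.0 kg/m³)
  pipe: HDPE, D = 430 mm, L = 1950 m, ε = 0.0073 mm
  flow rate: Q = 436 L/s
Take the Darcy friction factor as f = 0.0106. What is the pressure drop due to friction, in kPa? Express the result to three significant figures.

V = 4Q/(πD²) = 4·0.436/(π·0.430²) = 3.002 m/s
h_f = f(L/D)V²/(2g) = 0.01060·(1950/0.430)·3.002²/(2·9.81) = 22.08 m
Δp = ρg·h_f = 720.0·9.81·22.08 = 156.0 kPa

Δp ≈ 156 kPa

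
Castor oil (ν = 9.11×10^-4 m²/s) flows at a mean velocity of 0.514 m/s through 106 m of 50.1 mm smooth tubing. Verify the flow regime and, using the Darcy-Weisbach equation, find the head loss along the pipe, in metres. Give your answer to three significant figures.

h_f ≈ 64.5 m

Re = VD/ν = 0.514·0.05010/9.11×10^-4 = 28.3 → laminar (Re < 2300)
f = 64/Re = 2.264
h_f = f(L/D)V²/(2g) = 2.264·(106/0.05010)·0.514²/(2·9.81) = 64.50 m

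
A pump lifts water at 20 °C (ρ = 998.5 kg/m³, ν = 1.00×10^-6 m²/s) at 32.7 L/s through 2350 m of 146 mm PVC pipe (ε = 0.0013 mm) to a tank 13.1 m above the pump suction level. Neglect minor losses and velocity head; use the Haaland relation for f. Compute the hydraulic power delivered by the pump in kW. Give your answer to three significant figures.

P_hyd ≈ 18.8 kW

V = 4Q/(πD²) = 1.953 m/s; Re = 2.85×10^5; ε/D = 8.90×10^-6; f = 0.01455
h_f = f(L/D)V²/2g = 45.53 m
Total head H = z + h_f = 13.1 + 45.53 = 58.63 m
P_hyd = ρgQH = 998.5·9.81·0.0327·58.63 = 18.78 kW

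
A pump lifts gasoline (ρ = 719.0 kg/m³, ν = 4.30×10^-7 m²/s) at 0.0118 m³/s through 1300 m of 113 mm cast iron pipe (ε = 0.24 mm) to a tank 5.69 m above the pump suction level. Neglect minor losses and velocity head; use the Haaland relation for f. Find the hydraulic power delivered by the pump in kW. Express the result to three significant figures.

P_hyd ≈ 2.12 kW

V = 4Q/(πD²) = 1.177 m/s; Re = 3.09×10^5; ε/D = 0.00212; f = 0.02434
h_f = f(L/D)V²/2g = 19.76 m
Total head H = z + h_f = 5.69 + 19.76 = 25.45 m
P_hyd = ρgQH = 719.0·9.81·0.0118·25.45 = 2.118 kW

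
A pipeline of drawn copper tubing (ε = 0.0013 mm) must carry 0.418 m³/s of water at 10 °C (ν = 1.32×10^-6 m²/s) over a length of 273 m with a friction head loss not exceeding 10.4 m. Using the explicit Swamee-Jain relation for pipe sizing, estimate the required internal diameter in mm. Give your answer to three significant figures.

D ≈ 340 mm

Swamee-Jain (Type III): D = 0.66·[ε^1.25·(LQ²/(gh_f))^4.75 + ν·Q^9.4·(L/(gh_f))^5.2]^0.04
LQ²/(gh_f) = 0.4675; L/(gh_f) = 2.676
Term 1 = ε^1.25·(…)^4.75 = 1.19×10^-9; Term 2 = ν·Q^9.4·(…)^5.2 = 6.06×10^-8
D = 0.66·(1.19×10^-9 + 6.06×10^-8)^0.04 = 0.3398 m = 340 mm
Check: V = 4.61 m/s, Re = 1.19×10^6, f = 0.01139, h_f = 9.91 m ≈ 10.4 m ✓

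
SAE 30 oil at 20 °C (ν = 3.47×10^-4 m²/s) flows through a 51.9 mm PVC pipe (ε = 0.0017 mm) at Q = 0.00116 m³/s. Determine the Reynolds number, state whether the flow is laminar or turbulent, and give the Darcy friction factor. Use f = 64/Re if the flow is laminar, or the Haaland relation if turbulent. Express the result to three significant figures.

Re ≈ 82.0; laminar; f = 64/Re ≈ 0.780

V = 4Q/(πD²) = 0.5483 m/s
Re = VD/ν = 0.5483·0.0519/3.47×10^-4 = 82.0
Re < 2300 → laminar → f = 64/Re = 0.7804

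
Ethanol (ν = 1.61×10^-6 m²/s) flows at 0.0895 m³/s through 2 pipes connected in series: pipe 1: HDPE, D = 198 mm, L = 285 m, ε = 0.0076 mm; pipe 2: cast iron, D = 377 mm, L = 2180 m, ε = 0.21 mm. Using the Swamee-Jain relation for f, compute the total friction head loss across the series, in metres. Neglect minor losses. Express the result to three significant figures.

H ≈ 12.6 m

Pipe 1: V = 2.907 m/s, Re = 3.57×10^5, ε/D = 3.84×10^-5, f = 0.01440, h_1 = f(L/D)V²/2g = 8.924 m
Pipe 2: V = 0.8018 m/s, Re = 1.88×10^5, ε/D = 5.57×10^-4, f = 0.01933, h_2 = f(L/D)V²/2g = 3.663 m
Series → Q common, losses add: H = Σh = 12.59 m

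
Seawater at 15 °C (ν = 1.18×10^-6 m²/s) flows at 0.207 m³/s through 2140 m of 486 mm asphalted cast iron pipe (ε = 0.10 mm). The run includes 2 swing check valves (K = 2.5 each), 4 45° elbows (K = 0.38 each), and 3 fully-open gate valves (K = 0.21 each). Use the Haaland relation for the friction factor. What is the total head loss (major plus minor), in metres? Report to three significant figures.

H_L ≈ 4.77 m

V = 4Q/(πD²) = 1.116 m/s; V²/2g = 0.06346 m
Re = 4.60×10^5, ε/D = 2.06×10^-4 → f = 0.01545 (Haaland)
Major: h_f = f(L/D)·V²/2g = 0.01545·4403·0.06346 = 4.318 m
Minor: ΣK = 7.15; h_m = ΣK·V²/2g = 0.4538 m
Total H_L = 4.318 + 0.4538 = 4.772 m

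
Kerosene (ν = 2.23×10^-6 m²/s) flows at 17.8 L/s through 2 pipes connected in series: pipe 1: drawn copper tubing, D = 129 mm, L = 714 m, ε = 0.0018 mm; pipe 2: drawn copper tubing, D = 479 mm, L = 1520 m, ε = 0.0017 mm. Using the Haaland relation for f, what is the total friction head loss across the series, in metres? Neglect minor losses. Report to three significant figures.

H ≈ 9.87 m

Pipe 1: V = 1.362 m/s, Re = 7.88×10^4, ε/D = 1.40×10^-5, f = 0.01879, h_1 = f(L/D)V²/2g = 9.832 m
Pipe 2: V = 0.09878 m/s, Re = 2.12×10^4, ε/D = 3.55×10^-6, f = 0.02538, h_2 = f(L/D)V²/2g = 0.04004 m
Series → Q common, losses add: H = Σh = 9.872 m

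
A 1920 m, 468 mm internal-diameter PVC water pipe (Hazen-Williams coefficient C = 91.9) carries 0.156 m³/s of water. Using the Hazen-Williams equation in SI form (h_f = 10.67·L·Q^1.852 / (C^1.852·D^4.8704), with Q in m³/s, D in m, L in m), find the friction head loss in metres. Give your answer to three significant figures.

h_f ≈ 6.13 m

h_f = 10.67·1920·0.156^1.852 / (91.9^1.852·0.468^4.8704) = 6.125 m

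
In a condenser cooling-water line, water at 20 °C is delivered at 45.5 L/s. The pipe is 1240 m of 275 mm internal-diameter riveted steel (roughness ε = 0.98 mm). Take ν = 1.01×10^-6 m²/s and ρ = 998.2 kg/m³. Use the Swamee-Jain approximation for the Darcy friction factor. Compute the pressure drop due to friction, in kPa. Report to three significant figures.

Δp ≈ 37.3 kPa

V = 4Q/(πD²) = 4·0.0455/(π·0.275²) = 0.7660 m/s
Re = VD/ν = 0.7660·0.275/1.01×10^-6 = 2.09×10^5 → turbulent
ε/D = 0.98/275 = 0.00356
Swamee-Jain: f = 0.02823
h_f = f(L/D)V²/(2g) = 0.02823·(1240/0.275)·0.7660²/(2·9.81) = 3.807 m
Δp = ρg·h_f = 998.2·9.81·3.807 = 37.28 kPa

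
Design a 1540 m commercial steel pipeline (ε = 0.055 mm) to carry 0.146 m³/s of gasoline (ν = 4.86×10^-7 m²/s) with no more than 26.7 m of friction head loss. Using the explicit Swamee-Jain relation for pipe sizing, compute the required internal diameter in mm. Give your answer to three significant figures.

Swamee-Jain (Type III): D = 0.66·[ε^1.25·(LQ²/(gh_f))^4.75 + ν·Q^9.4·(L/(gh_f))^5.2]^0.04
LQ²/(gh_f) = 0.1253; L/(gh_f) = 5.880
Term 1 = ε^1.25·(…)^4.75 = 2.46×10^-10; Term 2 = ν·Q^9.4·(…)^5.2 = 6.79×10^-11
D = 0.66·(2.46×10^-10 + 6.79×10^-11)^0.04 = 0.2751 m = 275 mm
Check: V = 2.46 m/s, Re = 1.39×10^6, f = 0.01453, h_f = 25.0 m ≈ 26.7 m ✓

D ≈ 275 mm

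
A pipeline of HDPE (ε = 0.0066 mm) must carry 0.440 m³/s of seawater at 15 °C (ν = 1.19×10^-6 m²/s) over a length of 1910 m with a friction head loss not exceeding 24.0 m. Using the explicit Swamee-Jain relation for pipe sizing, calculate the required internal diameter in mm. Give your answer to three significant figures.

Swamee-Jain (Type III): D = 0.66·[ε^1.25·(LQ²/(gh_f))^4.75 + ν·Q^9.4·(L/(gh_f))^5.2]^0.04
LQ²/(gh_f) = 1.571; L/(gh_f) = 8.112
Term 1 = ε^1.25·(…)^4.75 = 2.86×10^-6; Term 2 = ν·Q^9.4·(…)^5.2 = 2.83×10^-5
D = 0.66·(2.86×10^-6 + 2.83×10^-5)^0.04 = 0.4358 m = 436 mm
Check: V = 2.95 m/s, Re = 1.08×10^6, f = 0.01184, h_f = 23.0 m ≈ 24.0 m ✓

D ≈ 436 mm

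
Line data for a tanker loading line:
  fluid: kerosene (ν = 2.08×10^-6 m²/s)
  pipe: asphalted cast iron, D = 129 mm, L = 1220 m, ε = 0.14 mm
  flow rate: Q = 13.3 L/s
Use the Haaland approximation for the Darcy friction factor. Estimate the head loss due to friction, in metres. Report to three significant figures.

V = 4Q/(πD²) = 4·0.0133/(π·0.129²) = 1.018 m/s
Re = VD/ν = 1.018·0.129/2.08×10^-6 = 6.31×10^4 → turbulent
ε/D = 0.14/129 = 0.00109
Haaland: f = 0.02330
h_f = f(L/D)V²/(2g) = 0.02330·(1220/0.129)·1.018²/(2·9.81) = 11.63 m

h_f ≈ 11.6 m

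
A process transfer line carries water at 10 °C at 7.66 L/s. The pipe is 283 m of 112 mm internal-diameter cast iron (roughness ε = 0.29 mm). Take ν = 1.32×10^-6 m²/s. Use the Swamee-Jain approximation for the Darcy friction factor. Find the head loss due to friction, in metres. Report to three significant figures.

h_f ≈ 2.14 m

V = 4Q/(πD²) = 4·0.00766/(π·0.112²) = 0.7775 m/s
Re = VD/ν = 0.7775·0.112/1.32×10^-6 = 6.60×10^4 → turbulent
ε/D = 0.29/112 = 0.00259
Swamee-Jain: f = 0.02748
h_f = f(L/D)V²/(2g) = 0.02748·(283/0.112)·0.7775²/(2·9.81) = 2.140 m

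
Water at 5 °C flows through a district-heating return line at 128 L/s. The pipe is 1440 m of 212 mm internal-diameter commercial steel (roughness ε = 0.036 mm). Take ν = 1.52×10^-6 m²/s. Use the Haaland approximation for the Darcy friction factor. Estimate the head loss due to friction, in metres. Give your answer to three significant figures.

V = 4Q/(πD²) = 4·0.128/(π·0.212²) = 3.626 m/s
Re = VD/ν = 3.626·0.212/1.52×10^-6 = 5.06×10^5 → turbulent
ε/D = 0.036/212 = 1.70×10^-4
Haaland: f = 0.01498
h_f = f(L/D)V²/(2g) = 0.01498·(1440/0.212)·3.626²/(2·9.81) = 68.21 m

h_f ≈ 68.2 m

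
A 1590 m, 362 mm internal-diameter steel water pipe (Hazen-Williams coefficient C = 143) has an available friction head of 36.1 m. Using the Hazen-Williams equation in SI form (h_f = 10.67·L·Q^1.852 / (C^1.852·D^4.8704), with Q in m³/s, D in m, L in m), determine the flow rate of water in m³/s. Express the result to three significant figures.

Q ≈ 0.356 m³/s

Rearranging: Q = [h_f·C^1.852·D^4.8704 / (10.67·L)]^(1/1.852)
Q = [36.1·143^1.852·0.362^4.8704 / (10.67·1590)]^0.540 = 0.3565 m³/s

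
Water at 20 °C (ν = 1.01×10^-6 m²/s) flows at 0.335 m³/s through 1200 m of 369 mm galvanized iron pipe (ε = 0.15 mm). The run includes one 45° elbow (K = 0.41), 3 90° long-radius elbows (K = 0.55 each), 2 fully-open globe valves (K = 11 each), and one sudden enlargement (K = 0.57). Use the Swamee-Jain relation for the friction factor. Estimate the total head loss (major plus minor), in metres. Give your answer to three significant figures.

H_L ≈ 39.3 m

V = 4Q/(πD²) = 3.133 m/s; V²/2g = 0.5002 m
Re = 1.14×10^6, ε/D = 4.07×10^-4 → f = 0.01656 (Swamee-Jain)
Major: h_f = f(L/D)·V²/2g = 0.01656·3252·0.5002 = 26.93 m
Minor: ΣK = 24.6; h_m = ΣK·V²/2g = 12.32 m
Total H_L = 26.93 + 12.32 = 39.25 m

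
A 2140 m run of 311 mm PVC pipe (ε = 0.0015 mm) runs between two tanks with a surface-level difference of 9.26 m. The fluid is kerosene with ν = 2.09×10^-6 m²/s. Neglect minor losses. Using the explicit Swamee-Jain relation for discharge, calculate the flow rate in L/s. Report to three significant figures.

Q ≈ 98.2 L/s

Swamee-Jain (Type II): Q = -0.965·√(gD⁵h_f/L)·ln[ε/(3.7D) + √(3.17ν²L/(gD³h_f))]
√(gD⁵h_f/L) = √(9.81·0.311⁵·9.26/2140) = 0.01111
ε/(3.7D) = 1.30×10^-6; √(3.17ν²L/(gD³h_f)) = 1.04×10^-4
Q = -0.965·0.01111·ln(1.054×10^-4) = 0.09820 m³/s
Check: V = 1.29 m/s, Re = 1.92×10^5, f = 0.01569, h_f = 9.20 m ≈ 9.26 m ✓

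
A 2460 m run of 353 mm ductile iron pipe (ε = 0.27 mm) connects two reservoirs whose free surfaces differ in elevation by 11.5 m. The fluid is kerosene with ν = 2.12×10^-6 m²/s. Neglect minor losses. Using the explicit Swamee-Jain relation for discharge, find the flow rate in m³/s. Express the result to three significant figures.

Q ≈ 0.125 m³/s

Swamee-Jain (Type II): Q = -0.965·√(gD⁵h_f/L)·ln[ε/(3.7D) + √(3.17ν²L/(gD³h_f))]
√(gD⁵h_f/L) = √(9.81·0.353⁵·11.5/2460) = 0.01585
ε/(3.7D) = 2.07×10^-4; √(3.17ν²L/(gD³h_f)) = 8.40×10^-5
Q = -0.965·0.01585·ln(2.908×10^-4) = 0.1246 m³/s
Check: V = 1.27 m/s, Re = 2.12×10^5, f = 0.02013, h_f = 11.6 m ≈ 11.5 m ✓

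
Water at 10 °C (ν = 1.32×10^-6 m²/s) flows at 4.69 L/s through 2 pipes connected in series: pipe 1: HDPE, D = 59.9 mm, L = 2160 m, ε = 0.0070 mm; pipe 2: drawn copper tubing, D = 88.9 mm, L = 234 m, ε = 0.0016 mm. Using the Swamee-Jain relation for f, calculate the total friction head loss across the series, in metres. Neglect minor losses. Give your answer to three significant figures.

H ≈ 101 m

Pipe 1: V = 1.664 m/s, Re = 7.55×10^4, ε/D = 1.17×10^-4, f = 0.01955, h_1 = f(L/D)V²/2g = 99.51 m
Pipe 2: V = 0.7556 m/s, Re = 5.09×10^4, ε/D = 1.80×10^-5, f = 0.02075, h_2 = f(L/D)V²/2g = 1.590 m
Series → Q common, losses add: H = Σh = 101.1 m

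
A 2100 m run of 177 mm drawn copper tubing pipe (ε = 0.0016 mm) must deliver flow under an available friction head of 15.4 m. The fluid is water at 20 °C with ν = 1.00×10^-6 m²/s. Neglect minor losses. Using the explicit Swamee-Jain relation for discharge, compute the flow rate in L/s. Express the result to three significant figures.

Swamee-Jain (Type II): Q = -0.965·√(gD⁵h_f/L)·ln[ε/(3.7D) + √(3.17ν²L/(gD³h_f))]
√(gD⁵h_f/L) = √(9.81·0.177⁵·15.4/2100) = 0.003535
ε/(3.7D) = 2.44×10^-6; √(3.17ν²L/(gD³h_f)) = 8.91×10^-5
Q = -0.965·0.003535·ln(9.159×10^-5) = 0.03172 m³/s
Check: V = 1.29 m/s, Re = 2.28×10^5, f = 0.01523, h_f = 15.3 m ≈ 15.4 m ✓

Q ≈ 31.7 L/s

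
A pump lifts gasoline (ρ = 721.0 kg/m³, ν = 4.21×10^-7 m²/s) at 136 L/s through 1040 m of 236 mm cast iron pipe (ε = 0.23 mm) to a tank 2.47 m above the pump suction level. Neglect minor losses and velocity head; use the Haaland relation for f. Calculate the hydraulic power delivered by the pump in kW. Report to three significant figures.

V = 4Q/(πD²) = 3.109 m/s; Re = 1.74×10^6; ε/D = 9.75×10^-4; f = 0.01971
h_f = f(L/D)V²/2g = 42.79 m
Total head H = z + h_f = 2.47 + 42.79 = 45.26 m
P_hyd = ρgQH = 721.0·9.81·0.136·45.26 = 43.54 kW

P_hyd ≈ 43.5 kW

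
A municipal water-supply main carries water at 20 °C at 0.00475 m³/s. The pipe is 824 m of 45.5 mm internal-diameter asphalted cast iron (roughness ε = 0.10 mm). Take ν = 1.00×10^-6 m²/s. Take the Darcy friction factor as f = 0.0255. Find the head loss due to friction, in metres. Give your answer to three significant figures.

h_f ≈ 201 m

V = 4Q/(πD²) = 4·0.00475/(π·0.0455²) = 2.921 m/s
h_f = f(L/D)V²/(2g) = 0.02550·(824/0.0455)·2.921²/(2·9.81) = 200.9 m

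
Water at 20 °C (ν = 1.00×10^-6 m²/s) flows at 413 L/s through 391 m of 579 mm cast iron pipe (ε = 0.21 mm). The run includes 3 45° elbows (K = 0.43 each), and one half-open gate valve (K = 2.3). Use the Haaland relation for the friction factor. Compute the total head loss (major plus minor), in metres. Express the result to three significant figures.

V = 4Q/(πD²) = 1.569 m/s; V²/2g = 0.1254 m
Re = 9.08×10^5, ε/D = 3.63×10^-4 → f = 0.01620 (Haaland)
Major: h_f = f(L/D)·V²/2g = 0.01620·675.3·0.1254 = 1.372 m
Minor: ΣK = 3.59; h_m = ΣK·V²/2g = 0.4502 m
Total H_L = 1.372 + 0.4502 = 1.822 m

H_L ≈ 1.82 m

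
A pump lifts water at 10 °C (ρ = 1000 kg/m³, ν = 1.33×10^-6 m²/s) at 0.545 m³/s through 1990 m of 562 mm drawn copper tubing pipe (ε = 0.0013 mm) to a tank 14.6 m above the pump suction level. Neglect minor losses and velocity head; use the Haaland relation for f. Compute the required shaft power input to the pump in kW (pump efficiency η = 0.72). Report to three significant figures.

V = 4Q/(πD²) = 2.197 m/s; Re = 9.28×10^5; ε/D = 2.31×10^-6; f = 0.01177
h_f = f(L/D)V²/2g = 10.25 m
Total head H = z + h_f = 14.6 + 10.25 = 24.85 m
P_hyd = ρgQH = 1000·9.81·0.545·24.85 = 132.9 kW
P_shaft = P_hyd/η = 132.9/0.72 = 184.5 kW

P_shaft ≈ 185 kW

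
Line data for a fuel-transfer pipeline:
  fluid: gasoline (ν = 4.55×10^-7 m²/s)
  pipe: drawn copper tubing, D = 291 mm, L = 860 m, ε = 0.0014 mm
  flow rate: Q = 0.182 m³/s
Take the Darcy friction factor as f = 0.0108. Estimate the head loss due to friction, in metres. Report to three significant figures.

h_f ≈ 12.2 m

V = 4Q/(πD²) = 4·0.182/(π·0.291²) = 2.737 m/s
h_f = f(L/D)V²/(2g) = 0.01080·(860/0.291)·2.737²/(2·9.81) = 12.18 m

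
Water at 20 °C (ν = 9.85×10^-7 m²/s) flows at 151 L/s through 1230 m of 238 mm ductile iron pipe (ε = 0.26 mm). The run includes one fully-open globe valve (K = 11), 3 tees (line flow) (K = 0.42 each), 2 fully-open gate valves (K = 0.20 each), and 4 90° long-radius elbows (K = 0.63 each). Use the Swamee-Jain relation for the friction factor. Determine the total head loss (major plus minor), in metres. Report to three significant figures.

V = 4Q/(πD²) = 3.394 m/s; V²/2g = 0.5872 m
Re = 8.20×10^5, ε/D = 0.00109 → f = 0.02051 (Swamee-Jain)
Major: h_f = f(L/D)·V²/2g = 0.02051·5168·0.5872 = 62.24 m
Minor: ΣK = 15.2; h_m = ΣK·V²/2g = 8.913 m
Total H_L = 62.24 + 8.913 = 71.15 m

H_L ≈ 71.1 m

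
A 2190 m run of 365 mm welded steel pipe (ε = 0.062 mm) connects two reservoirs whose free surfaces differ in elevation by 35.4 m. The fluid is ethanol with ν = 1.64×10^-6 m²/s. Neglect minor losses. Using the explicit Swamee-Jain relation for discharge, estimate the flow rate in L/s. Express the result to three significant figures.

Swamee-Jain (Type II): Q = -0.965·√(gD⁵h_f/L)·ln[ε/(3.7D) + √(3.17ν²L/(gD³h_f))]
√(gD⁵h_f/L) = √(9.81·0.365⁵·35.4/2190) = 0.03205
ε/(3.7D) = 4.59×10^-5; √(3.17ν²L/(gD³h_f)) = 3.33×10^-5
Q = -0.965·0.03205·ln(7.916×10^-5) = 0.2921 m³/s
Check: V = 2.79 m/s, Re = 6.21×10^5, f = 0.01493, h_f = 35.6 m ≈ 35.4 m ✓

Q ≈ 292 L/s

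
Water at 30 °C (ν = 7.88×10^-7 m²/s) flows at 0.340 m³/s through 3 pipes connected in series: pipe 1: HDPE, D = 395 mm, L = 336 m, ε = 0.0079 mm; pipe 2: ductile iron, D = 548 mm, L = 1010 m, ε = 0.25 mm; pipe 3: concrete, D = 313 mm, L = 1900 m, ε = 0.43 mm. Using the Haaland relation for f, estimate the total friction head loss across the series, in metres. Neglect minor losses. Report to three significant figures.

Pipe 1: V = 2.775 m/s, Re = 1.39×10^6, ε/D = 2.00×10^-5, f = 0.01144, h_1 = f(L/D)V²/2g = 3.817 m
Pipe 2: V = 1.442 m/s, Re = 1.00×10^6, ε/D = 4.56×10^-4, f = 0.01686, h_2 = f(L/D)V²/2g = 3.292 m
Pipe 3: V = 4.419 m/s, Re = 1.76×10^6, ε/D = 0.00137, f = 0.02141, h_3 = f(L/D)V²/2g = 129.3 m
Series → Q common, losses add: H = Σh = 136.4 m

H ≈ 136 m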